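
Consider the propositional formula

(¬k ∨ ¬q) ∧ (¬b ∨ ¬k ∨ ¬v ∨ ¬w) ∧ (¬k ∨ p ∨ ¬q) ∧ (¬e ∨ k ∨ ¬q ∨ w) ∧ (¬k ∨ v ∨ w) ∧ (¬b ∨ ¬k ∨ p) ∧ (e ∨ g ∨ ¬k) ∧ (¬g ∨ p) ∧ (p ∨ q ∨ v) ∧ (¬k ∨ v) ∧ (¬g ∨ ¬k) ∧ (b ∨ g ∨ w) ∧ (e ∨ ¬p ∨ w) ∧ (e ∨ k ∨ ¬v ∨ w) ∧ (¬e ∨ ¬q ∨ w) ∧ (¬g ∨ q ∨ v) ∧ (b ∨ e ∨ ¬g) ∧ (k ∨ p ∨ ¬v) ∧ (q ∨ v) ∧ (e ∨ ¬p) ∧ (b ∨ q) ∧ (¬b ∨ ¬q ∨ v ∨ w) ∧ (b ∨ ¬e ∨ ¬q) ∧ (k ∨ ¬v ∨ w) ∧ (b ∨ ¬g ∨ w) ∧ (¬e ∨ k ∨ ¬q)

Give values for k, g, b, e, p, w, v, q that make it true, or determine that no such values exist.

k: False; g: True; b: True; e: True; p: True; w: True; v: True; q: False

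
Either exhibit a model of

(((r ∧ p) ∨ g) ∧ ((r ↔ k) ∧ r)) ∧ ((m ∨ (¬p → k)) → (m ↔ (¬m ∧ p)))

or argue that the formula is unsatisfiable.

r=T, p=F, g=T, k=T, m=F

  ((r ∧ p) ∨ g) ∧ ((r ↔ k) ∧ r) = True
    (r ∧ p) ∨ g = True
      r ∧ p = False
    (r ↔ k) ∧ r = True
      r ↔ k = True
  (m ∨ (¬p → k)) → (m ↔ (¬m ∧ p)) = True
    m ∨ (¬p → k) = True
      ¬p → k = True
        ¬p = True
    m ↔ (¬m ∧ p) = True
      ¬m ∧ p = False
        ¬m = True
Both conjuncts True, so the formula holds.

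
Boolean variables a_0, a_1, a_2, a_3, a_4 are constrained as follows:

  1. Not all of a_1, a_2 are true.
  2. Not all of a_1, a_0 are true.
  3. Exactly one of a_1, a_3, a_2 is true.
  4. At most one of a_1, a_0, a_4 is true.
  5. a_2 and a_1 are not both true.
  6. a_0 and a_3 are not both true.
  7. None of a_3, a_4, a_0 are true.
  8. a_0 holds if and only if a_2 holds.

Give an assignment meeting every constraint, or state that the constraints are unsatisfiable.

a_0 = False, a_1 = True, a_2 = False, a_3 = False, a_4 = False

  (1) {a_1, a_2}: 1/2 true — not all ✓
  (2) {a_1, a_0}: 1/2 true — not all ✓
  (3) {a_1, a_3, a_2}: 1 true — exactly one ✓
  (4) {a_1, a_0, a_4}: 1 true — at most one ✓
  (5) a_2=F, a_1=T — not both ✓
  (6) a_0=F, a_3=F — not both ✓
  (7) {a_3, a_4, a_0}: 0 true — none ✓
  (8) a_0=F, a_2=F — same ✓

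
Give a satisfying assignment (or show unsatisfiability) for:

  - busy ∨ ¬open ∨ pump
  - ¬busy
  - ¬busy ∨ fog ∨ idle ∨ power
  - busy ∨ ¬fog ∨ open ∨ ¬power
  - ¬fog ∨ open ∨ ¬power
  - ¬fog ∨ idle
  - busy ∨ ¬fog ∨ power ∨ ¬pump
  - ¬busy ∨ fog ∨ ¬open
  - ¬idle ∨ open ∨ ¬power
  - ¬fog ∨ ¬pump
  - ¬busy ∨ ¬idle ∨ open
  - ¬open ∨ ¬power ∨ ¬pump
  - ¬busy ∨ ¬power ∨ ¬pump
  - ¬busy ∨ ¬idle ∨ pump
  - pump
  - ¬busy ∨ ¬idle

busy = False; pump = True; power = False; idle = False; fog = False; open = True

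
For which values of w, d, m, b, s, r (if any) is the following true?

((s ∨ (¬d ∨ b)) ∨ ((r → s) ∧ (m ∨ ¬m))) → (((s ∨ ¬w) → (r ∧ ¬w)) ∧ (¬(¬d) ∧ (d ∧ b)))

w=F; d=T; m=T; b=T; s=T; r=T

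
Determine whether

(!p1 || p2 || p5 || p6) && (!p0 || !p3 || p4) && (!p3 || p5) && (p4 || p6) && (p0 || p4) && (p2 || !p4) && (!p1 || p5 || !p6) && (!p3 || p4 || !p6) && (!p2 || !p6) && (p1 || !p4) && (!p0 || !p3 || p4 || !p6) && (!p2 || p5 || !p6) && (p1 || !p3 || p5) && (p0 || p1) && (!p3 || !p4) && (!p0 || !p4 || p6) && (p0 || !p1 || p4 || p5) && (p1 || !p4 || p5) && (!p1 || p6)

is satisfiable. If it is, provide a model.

p0 = True; p1 = True; p2 = False; p3 = False; p4 = False; p5 = True; p6 = True

Set p0 = True.
Set p1 = True.
  then (!p1 || p6) forces p6 = True.
  then (!p1 || p5 || !p6) forces p5 = True.
  then (!p2 || !p6) forces p2 = False.
  then (p2 || !p4) forces p4 = False.
  then (!p3 || p4 || !p6) forces p3 = False.
All clauses satisfied.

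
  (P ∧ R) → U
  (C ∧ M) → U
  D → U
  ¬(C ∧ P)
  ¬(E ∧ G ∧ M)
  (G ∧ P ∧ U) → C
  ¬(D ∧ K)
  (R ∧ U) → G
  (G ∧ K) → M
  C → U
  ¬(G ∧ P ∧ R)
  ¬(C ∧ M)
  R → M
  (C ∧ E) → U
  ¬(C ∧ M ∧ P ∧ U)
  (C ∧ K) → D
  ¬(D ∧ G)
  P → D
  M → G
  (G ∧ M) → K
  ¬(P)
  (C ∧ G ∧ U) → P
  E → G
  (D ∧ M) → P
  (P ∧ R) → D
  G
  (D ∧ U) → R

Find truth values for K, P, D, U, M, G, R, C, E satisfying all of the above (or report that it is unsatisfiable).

K=T, P=F, D=F, U=F, M=T, G=T, R=F, C=F, E=F

Unit clause (¬P) forces P = False.
Unit clause (G) forces G = True.
In (¬D ∨ ¬G) only ¬D is left, so D = False.
Set K = True.
  then (¬C ∨ D ∨ ¬K) forces C = False.
  then (¬G ∨ ¬K ∨ M) forces M = True.
  then (¬E ∨ ¬G ∨ ¬M) forces E = False.
Set U = False.
Set R = False.
All clauses satisfied.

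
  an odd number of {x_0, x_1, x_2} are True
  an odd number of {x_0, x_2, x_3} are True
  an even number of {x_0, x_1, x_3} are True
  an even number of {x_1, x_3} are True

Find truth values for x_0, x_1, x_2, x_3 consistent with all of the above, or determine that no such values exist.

x_0 = False; x_1 = True; x_2 = False; x_3 = True

{x_0, x_1, x_2}: 1 true → odd ✓
{x_0, x_2, x_3}: 1 true → odd ✓
{x_0, x_1, x_3}: 2 true → even ✓
{x_1, x_3}: 2 true → even ✓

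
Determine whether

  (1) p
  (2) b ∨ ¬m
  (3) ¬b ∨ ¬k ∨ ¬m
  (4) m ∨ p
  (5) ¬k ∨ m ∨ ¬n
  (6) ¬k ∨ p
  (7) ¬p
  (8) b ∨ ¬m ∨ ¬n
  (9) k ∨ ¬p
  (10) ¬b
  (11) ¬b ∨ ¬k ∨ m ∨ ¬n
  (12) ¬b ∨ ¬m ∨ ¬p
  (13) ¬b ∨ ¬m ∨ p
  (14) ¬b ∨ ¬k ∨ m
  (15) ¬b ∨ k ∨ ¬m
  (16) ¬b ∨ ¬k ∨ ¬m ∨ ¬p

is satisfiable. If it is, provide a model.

The formula is unsatisfiable.

Case p = True:
  Clause (¬p) is falsified — contradiction.
Case p = False:
  Clause (p) is falsified — contradiction.
Both cases fail, so the formula is unsatisfiable.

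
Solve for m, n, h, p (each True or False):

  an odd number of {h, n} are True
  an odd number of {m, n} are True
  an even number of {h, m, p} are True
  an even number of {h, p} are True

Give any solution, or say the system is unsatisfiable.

m=F, n=T, h=F, p=F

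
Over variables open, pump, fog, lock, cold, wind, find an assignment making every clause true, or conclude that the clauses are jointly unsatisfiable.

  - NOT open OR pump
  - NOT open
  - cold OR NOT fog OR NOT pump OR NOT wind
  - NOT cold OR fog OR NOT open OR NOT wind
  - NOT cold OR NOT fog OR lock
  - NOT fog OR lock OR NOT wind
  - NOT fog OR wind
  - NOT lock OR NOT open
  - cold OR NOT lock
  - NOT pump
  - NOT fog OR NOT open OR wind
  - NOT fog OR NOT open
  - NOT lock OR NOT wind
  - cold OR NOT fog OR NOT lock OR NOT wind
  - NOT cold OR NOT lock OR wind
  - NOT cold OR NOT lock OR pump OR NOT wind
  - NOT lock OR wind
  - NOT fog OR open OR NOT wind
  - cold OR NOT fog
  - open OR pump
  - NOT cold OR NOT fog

No satisfying assignment exists.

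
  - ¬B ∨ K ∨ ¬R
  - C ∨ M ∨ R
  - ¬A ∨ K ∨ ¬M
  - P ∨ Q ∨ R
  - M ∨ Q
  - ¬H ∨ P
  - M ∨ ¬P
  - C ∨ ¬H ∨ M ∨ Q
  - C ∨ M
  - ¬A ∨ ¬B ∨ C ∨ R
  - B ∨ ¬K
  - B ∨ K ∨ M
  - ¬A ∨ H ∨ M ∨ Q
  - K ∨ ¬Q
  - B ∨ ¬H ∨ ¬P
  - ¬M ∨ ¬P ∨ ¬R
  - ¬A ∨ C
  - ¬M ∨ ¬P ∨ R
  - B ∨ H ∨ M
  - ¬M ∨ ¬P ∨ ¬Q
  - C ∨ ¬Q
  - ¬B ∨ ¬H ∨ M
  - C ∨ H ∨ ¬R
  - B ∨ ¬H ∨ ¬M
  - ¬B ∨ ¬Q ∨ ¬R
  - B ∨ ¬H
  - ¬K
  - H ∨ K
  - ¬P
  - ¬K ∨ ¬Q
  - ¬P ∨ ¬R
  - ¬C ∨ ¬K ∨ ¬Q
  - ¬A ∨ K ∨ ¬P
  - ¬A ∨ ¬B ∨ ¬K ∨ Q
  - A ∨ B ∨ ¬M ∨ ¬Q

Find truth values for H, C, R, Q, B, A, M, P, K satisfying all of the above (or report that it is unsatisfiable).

Case H = True:
  (¬H ∨ P) forces P = True.
  Clause (¬P) is falsified — contradiction.
Case H = False:
  (¬K) forces K = False.
  Clause (H ∨ K) is falsified — contradiction.
Both cases fail, so the formula is unsatisfiable.

Unsatisfiable — no assignment works.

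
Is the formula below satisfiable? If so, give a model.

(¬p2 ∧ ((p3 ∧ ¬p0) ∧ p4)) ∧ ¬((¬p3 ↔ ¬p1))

p0=F, p1=F, p2=F, p3=T, p4=T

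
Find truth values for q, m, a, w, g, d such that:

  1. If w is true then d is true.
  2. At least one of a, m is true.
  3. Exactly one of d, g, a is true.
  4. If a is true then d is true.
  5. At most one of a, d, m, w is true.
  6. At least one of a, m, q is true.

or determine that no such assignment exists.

q=T, m=T, a=F, w=F, g=T, d=F

  (1) w=F ⇒ d: vacuous ✓
  (2) {a, m}: 1 true — at least one ✓
  (3) {d, g, a}: 1 true — exactly one ✓
  (4) a=F ⇒ d: vacuous ✓
  (5) {a, d, m, w}: 1 true — at most one ✓
  (6) {a, m, q}: 2 true — at least one ✓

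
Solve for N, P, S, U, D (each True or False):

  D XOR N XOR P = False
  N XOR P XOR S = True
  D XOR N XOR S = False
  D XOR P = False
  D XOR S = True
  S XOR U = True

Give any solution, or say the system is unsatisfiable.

Unsatisfiable — no assignment works.

Adding constraints 2, 3, 4 mod 2: every variable appears an even number of times on the left, so the left side is 0.
But the right sides sum to 1 (mod 2). 0 ≠ 1 — the system is inconsistent.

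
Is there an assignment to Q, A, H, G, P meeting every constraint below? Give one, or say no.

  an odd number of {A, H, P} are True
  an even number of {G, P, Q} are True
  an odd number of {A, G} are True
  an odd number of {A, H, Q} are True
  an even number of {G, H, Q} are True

Q: False; A: True; H: False; G: False; P: False

{A, H, P}: 1 true → odd ✓
{G, P, Q}: 0 true → even ✓
{A, G}: 1 true → odd ✓
{A, H, Q}: 1 true → odd ✓
{G, H, Q}: 0 true → even ✓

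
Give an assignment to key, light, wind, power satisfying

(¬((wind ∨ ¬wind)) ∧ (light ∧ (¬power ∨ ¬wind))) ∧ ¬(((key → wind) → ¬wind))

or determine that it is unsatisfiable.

The conjunct ¬((wind ∨ ¬wind)) is unsatisfiable on its own:
  wind=F: evaluates to False.
  wind=T: evaluates to False.
So the whole conjunction is unsatisfiable.

UNSATISFIABLE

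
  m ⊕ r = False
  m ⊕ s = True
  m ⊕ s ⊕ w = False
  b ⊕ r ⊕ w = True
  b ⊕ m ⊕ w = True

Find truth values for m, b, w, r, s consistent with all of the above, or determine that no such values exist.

m = False, b = False, w = True, r = False, s = True

m ⊕ r = F ⊕ F = False ✓
m ⊕ s = F ⊕ T = True ✓
m ⊕ s ⊕ w = F ⊕ T ⊕ T = False ✓
b ⊕ r ⊕ w = F ⊕ F ⊕ T = True ✓
b ⊕ m ⊕ w = F ⊕ F ⊕ T = True ✓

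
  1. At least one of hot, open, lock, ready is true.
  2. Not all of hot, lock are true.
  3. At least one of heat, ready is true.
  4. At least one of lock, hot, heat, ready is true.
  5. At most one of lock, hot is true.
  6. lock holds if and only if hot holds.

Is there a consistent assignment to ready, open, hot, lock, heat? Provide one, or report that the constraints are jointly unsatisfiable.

ready: True; open: False; hot: False; lock: False; heat: False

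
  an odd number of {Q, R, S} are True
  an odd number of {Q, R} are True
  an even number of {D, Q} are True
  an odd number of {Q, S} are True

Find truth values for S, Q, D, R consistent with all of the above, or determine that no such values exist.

S: False, Q: True, D: True, R: False

{Q, R, S}: 1 true → odd ✓
{Q, R}: 1 true → odd ✓
{D, Q}: 2 true → even ✓
{Q, S}: 1 true → odd ✓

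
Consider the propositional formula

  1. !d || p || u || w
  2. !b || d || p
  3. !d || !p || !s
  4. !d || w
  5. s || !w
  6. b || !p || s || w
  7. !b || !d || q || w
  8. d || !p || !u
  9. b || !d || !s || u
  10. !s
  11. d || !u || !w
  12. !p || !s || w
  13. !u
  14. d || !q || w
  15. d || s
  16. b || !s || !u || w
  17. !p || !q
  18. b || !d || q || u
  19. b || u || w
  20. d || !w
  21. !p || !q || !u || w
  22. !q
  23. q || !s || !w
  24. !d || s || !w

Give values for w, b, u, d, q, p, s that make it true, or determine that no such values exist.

Case s = True:
  Clause (!s) is falsified — contradiction.
Case s = False:
  (s || !w) forces w = False.
  (!d || w) forces d = False.
  Clause (d || s) is falsified — contradiction.
Both cases fail, so the formula is unsatisfiable.

UNSATISFIABLE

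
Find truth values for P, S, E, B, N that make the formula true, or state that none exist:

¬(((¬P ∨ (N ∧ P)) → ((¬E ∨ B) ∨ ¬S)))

P=F; S=T; E=T; B=F; N=F

  ¬(((¬P ∨ (N ∧ P)) → ((¬E ∨ B) ∨ ¬S))) = True
    (¬P ∨ (N ∧ P)) → ((¬E ∨ B) ∨ ¬S) = False
      ¬P ∨ (N ∧ P) = True
        ¬P = True
        N ∧ P = False
      (¬E ∨ B) ∨ ¬S = False
        ¬E ∨ B = False
          ¬E = False
        ¬S = False
The formula evaluates to True.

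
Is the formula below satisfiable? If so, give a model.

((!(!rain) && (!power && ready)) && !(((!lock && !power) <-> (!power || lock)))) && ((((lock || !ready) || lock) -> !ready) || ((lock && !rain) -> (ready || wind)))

lock = True, wind = True, ready = True, power = False, rain = True

  (!(!rain) && (!power && ready)) && !(((!lock && !power) <-> (!power || lock))) = True
    !(!rain) && (!power && ready) = True
      !(!rain) = True
        !rain = False
      !power && ready = True
        !power = True
    !(((!lock && !power) <-> (!power || lock))) = True
      (!lock && !power) <-> (!power || lock) = False
        !lock && !power = False
          !lock = False
          !power = True
        !power || lock = True
          !power = True
  (((lock || !ready) || lock) -> !ready) || ((lock && !rain) -> (ready || wind)) = True
    ((lock || !ready) || lock) -> !ready = False
      (lock || !ready) || lock = True
        lock || !ready = True
          !ready = False
      !ready = False
    (lock && !rain) -> (ready || wind) = True
      lock && !rain = False
        !rain = False
      ready || wind = True
Both conjuncts True, so the formula holds.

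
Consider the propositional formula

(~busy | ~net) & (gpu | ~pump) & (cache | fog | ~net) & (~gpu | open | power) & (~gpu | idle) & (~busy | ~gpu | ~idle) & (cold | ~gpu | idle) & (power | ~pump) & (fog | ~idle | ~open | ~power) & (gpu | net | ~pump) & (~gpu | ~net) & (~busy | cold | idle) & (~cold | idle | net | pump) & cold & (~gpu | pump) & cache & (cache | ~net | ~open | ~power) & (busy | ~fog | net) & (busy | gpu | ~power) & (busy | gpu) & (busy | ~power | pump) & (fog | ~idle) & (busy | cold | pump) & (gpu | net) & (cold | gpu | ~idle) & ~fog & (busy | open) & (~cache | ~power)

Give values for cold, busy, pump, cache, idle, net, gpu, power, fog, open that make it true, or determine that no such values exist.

No satisfying assignment exists.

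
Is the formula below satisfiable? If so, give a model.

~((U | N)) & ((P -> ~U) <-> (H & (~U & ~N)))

P=T, U=F, N=F, H=T

  ~((U | N)) = True
    U | N = False
  (P -> ~U) <-> (H & (~U & ~N)) = True
    P -> ~U = True
      ~U = True
    H & (~U & ~N) = True
      ~U & ~N = True
        ~U = True
        ~N = True
Both conjuncts True, so the formula holds.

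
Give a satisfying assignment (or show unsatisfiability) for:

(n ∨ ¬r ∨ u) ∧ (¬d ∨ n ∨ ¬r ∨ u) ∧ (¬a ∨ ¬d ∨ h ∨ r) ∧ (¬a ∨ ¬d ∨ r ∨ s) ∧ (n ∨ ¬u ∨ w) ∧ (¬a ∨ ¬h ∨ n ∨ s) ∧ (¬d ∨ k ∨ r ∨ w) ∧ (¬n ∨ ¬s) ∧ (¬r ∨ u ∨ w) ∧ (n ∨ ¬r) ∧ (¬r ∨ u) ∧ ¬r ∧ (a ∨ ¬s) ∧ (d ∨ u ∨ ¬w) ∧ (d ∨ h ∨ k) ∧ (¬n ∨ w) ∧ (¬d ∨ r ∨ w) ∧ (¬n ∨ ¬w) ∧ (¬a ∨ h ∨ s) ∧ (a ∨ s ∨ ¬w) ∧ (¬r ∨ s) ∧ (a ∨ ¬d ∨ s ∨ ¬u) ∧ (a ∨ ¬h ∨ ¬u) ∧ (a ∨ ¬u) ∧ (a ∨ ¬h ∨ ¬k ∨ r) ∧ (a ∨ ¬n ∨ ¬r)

Unit clause (¬r) forces r = False.
Set k = False.
Set u = False.
Set n = False.
Set a = True.
Set d = True.
  then (¬a ∨ ¬d ∨ h ∨ r) forces h = True.
  then (¬a ∨ ¬d ∨ r ∨ s) forces s = True.
  then (¬d ∨ k ∨ r ∨ w) forces w = True.
All clauses satisfied.

k = False, u = False, n = False, a = True, r = False, d = True, h = True, w = True, s = True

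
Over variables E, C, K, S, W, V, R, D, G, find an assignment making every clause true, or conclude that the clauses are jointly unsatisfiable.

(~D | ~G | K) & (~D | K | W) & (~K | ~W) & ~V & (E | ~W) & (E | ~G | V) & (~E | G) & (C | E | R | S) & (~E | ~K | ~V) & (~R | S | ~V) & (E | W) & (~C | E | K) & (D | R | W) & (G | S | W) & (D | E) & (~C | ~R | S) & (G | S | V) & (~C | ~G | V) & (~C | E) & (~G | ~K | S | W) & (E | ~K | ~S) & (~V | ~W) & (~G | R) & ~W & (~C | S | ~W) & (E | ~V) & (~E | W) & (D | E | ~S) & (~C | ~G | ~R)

Case W = True:
  Clause (~W) is falsified — contradiction.
Case W = False:
  (~V) forces V = False.
  (E | W) forces E = True.
  Clause (~E | W) is falsified — contradiction.
Both cases fail, so the formula is unsatisfiable.

Unsatisfiable — no assignment works.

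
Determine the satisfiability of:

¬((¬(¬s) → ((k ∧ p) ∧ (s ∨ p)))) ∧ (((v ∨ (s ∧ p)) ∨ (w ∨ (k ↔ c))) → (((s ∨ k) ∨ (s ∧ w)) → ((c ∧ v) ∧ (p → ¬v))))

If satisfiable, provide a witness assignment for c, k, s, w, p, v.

c=F; k=T; s=T; w=F; p=F; v=F

  ¬((¬(¬s) → ((k ∧ p) ∧ (s ∨ p)))) = True
    ¬(¬s) → ((k ∧ p) ∧ (s ∨ p)) = False
      ¬(¬s) = True
        ¬s = False
      (k ∧ p) ∧ (s ∨ p) = False
        k ∧ p = False
        s ∨ p = True
  ((v ∨ (s ∧ p)) ∨ (w ∨ (k ↔ c))) → (((s ∨ k) ∨ (s ∧ w)) → ((c ∧ v) ∧ (p → ¬v))) = True
    (v ∨ (s ∧ p)) ∨ (w ∨ (k ↔ c)) = False
      v ∨ (s ∧ p) = False
        s ∧ p = False
      w ∨ (k ↔ c) = False
        k ↔ c = False
    ((s ∨ k) ∨ (s ∧ w)) → ((c ∧ v) ∧ (p → ¬v)) = False
      (s ∨ k) ∨ (s ∧ w) = True
        s ∨ k = True
        s ∧ w = False
      (c ∧ v) ∧ (p → ¬v) = False
        c ∧ v = False
        p → ¬v = True
          ¬v = True
Both conjuncts True, so the formula holds.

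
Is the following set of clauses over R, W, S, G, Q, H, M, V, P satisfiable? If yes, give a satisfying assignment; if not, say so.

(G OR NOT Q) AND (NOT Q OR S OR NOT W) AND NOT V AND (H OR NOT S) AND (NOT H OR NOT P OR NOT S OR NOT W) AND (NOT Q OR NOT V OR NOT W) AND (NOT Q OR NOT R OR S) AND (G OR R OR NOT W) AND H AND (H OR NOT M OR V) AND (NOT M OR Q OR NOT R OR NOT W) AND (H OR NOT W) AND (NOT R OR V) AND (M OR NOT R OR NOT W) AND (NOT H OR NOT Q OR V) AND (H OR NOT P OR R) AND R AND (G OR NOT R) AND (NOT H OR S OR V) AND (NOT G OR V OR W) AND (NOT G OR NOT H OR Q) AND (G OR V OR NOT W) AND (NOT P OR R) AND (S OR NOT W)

Case R = True:
  (NOT V) forces V = False.
  Clause (NOT R OR V) is falsified — contradiction.
Case R = False:
  Clause (R) is falsified — contradiction.
Both cases fail, so the formula is unsatisfiable.

Unsatisfiable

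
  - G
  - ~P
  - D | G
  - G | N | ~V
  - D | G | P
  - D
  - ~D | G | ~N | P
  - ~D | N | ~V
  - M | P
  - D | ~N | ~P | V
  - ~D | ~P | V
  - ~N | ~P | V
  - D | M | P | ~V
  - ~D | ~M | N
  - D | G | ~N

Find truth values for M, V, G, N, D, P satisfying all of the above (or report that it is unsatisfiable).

Unit clause (G) forces G = True.
Unit clause (~P) forces P = False.
Unit clause (D) forces D = True.
In (M | P) only M is left, so M = True.
In (~D | ~M | N) only N is left, so N = True.
Set V = True.
All clauses satisfied.

M = True, V = True, G = True, N = True, D = True, P = False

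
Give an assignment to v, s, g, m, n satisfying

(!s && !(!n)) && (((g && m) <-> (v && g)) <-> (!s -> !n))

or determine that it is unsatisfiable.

v=T, s=F, g=T, m=F, n=T

  !s && !(!n) = True
    !s = True
    !(!n) = True
      !n = False
  ((g && m) <-> (v && g)) <-> (!s -> !n) = True
    (g && m) <-> (v && g) = False
      g && m = False
      v && g = True
    !s -> !n = False
      !s = True
      !n = False
Both conjuncts True, so the formula holds.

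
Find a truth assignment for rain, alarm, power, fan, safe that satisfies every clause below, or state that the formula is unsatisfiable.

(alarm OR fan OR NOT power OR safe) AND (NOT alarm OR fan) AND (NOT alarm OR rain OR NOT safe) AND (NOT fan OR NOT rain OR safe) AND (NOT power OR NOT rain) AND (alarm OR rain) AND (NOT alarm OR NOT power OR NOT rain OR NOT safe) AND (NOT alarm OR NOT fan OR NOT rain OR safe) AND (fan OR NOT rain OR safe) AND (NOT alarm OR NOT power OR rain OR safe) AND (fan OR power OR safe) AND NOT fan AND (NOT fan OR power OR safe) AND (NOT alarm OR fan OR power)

rain = True; alarm = False; power = False; fan = False; safe = True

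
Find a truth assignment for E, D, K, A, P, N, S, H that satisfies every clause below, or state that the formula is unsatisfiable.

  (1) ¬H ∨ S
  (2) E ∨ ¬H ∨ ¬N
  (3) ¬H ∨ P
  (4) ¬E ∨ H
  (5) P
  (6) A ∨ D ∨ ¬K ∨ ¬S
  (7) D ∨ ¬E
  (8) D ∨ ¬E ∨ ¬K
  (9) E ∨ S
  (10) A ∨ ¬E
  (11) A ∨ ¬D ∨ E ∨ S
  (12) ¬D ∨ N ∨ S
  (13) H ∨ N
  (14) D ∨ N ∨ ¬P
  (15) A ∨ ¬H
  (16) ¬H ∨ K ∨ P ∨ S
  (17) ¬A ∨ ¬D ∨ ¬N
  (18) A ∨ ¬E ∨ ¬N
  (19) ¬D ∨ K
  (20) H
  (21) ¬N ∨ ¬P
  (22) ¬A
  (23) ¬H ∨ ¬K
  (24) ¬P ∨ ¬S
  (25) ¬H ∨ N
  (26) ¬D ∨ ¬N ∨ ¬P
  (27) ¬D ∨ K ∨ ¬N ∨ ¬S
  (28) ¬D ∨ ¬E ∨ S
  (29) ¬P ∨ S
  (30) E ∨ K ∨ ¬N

No satisfying assignment exists.

Case P = True:
  (H) forces H = True.
  (¬H ∨ S) forces S = True.
  Clause (¬P ∨ ¬S) is falsified — contradiction.
Case P = False:
  Clause (P) is falsified — contradiction.
Both cases fail, so the formula is unsatisfiable.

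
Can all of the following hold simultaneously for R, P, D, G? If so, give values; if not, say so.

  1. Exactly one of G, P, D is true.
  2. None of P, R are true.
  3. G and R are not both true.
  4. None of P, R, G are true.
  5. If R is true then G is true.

R=F, P=F, D=T, G=F

  (1) {G, P, D}: 1 true — exactly one ✓
  (2) {P, R}: 0 true — none ✓
  (3) G=F, R=F — not both ✓
  (4) {P, R, G}: 0 true — none ✓
  (5) R=F ⇒ G: vacuous ✓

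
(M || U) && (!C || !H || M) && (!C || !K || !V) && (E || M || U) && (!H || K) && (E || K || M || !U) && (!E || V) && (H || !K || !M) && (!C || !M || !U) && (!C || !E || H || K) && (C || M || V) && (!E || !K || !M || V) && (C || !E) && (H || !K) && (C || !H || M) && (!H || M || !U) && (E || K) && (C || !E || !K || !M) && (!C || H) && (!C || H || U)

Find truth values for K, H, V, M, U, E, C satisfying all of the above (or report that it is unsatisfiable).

K=T, H=T, V=F, M=T, U=T, E=F, C=F

Try K = False:
  (!H || K) forces H = False.
  (E || K) forces E = True.
  (!E || V) forces V = True.
  (!C || !E || H || K) forces C = False.
  clause (C || !E) is falsified — backtrack.
So K = True.
  then (H || !K) forces H = True.
Set V = False.
  then (!E || V) forces E = False.
Try M = False:
  (M || U) forces U = True.
  clause (!H || M || !U) is falsified — backtrack.
So M = True.
Set U = True.
  then (!C || !M || !U) forces C = False.
All clauses satisfied.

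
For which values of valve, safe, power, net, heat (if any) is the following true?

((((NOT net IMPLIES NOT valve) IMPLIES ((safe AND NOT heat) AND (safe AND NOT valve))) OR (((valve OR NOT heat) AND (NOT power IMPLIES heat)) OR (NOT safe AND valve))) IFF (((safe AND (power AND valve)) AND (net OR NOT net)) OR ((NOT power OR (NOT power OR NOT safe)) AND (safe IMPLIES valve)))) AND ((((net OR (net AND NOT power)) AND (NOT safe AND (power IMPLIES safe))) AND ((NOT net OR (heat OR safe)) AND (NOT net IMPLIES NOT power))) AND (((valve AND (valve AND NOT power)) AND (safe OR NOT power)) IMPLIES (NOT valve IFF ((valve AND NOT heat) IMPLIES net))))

No satisfying assignment exists.

Case safe = True: the conjunct NOT safe is False.
Case safe = False: the formula simplifies to (NOT ((NOT net IMPLIES NOT valve)) OR (((valve OR NOT heat) AND (NOT power IMPLIES heat)) OR valve)) AND ((((net OR (net AND NOT power)) AND NOT power) AND ((NOT net OR heat) AND (NOT net IMPLIES NOT power))) AND (((valve AND (valve AND NOT power)) AND NOT power) IMPLIES (NOT valve IFF ((valve AND NOT heat) IMPLIES net)))).
  net = True: simplifies to (((valve OR NOT heat) AND (NOT power IMPLIES heat)) OR valve) AND ((NOT power AND heat) AND (((valve AND (valve AND NOT power)) AND NOT power) IMPLIES NOT valve)).
    power = True: the conjunct NOT power is False.
    power = False: simplifies to (((valve OR NOT heat) AND heat) OR valve) AND (heat AND ((valve AND valve) IMPLIES NOT valve)).
      valve = True: the conjunct (valve AND valve) IMPLIES NOT valve becomes (True AND True) IMPLIES NOT True = False.
      valve = False: simplifies to (NOT heat AND heat) AND heat.
        heat = True: the conjunct NOT heat is False.
        heat = False: the conjunct heat is False.
  net = False: the conjunct net OR (net AND NOT power) becomes False OR (False AND NOT power) = False.
Both cases fail — unsatisfiable.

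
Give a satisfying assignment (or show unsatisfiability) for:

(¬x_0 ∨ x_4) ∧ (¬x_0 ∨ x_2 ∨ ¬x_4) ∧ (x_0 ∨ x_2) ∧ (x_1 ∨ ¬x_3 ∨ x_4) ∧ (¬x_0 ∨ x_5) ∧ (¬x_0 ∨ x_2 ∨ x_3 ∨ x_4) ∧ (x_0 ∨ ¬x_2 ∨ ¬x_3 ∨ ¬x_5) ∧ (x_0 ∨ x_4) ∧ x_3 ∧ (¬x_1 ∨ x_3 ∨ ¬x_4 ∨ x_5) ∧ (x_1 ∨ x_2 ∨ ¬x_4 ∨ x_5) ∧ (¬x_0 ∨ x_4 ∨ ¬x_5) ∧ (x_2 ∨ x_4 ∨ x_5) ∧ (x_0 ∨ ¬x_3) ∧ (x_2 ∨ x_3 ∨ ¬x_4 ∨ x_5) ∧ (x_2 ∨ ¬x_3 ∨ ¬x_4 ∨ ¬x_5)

x_0 = True, x_1 = True, x_2 = True, x_3 = True, x_4 = True, x_5 = True

Unit clause (x_3) forces x_3 = True.
In (x_0 ∨ ¬x_3) only x_0 is left, so x_0 = True.
In (¬x_0 ∨ x_4) only x_4 is left, so x_4 = True.
In (¬x_0 ∨ x_2 ∨ ¬x_4) only x_2 is left, so x_2 = True.
In (¬x_0 ∨ x_5) only x_5 is left, so x_5 = True.
Set x_1 = True.
All clauses satisfied.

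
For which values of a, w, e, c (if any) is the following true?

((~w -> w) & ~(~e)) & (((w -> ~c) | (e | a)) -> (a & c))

a = True; w = True; e = True; c = True

  (~w -> w) & ~(~e) = True
    ~w -> w = True
      ~w = False
    ~(~e) = True
      ~e = False
  ((w -> ~c) | (e | a)) -> (a & c) = True
    (w -> ~c) | (e | a) = True
      w -> ~c = False
        ~c = False
      e | a = True
    a & c = True
Both conjuncts True, so the formula holds.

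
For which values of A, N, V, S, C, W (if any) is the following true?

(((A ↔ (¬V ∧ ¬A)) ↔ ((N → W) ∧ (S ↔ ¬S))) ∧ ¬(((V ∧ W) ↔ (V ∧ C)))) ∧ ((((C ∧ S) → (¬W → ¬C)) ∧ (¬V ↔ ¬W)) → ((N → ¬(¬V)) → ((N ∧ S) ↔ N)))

A = True, N = True, V = True, S = False, C = True, W = False

  ((A ↔ (¬V ∧ ¬A)) ↔ ((N → W) ∧ (S ↔ ¬S))) ∧ ¬(((V ∧ W) ↔ (V ∧ C))) = True
    (A ↔ (¬V ∧ ¬A)) ↔ ((N → W) ∧ (S ↔ ¬S)) = True
      A ↔ (¬V ∧ ¬A) = False
        ¬V ∧ ¬A = False
          ¬V = False
          ¬A = False
      (N → W) ∧ (S ↔ ¬S) = False
        N → W = False
        S ↔ ¬S = False
          ¬S = True
    ¬(((V ∧ W) ↔ (V ∧ C))) = True
      (V ∧ W) ↔ (V ∧ C) = False
        V ∧ W = False
        V ∧ C = True
  (((C ∧ S) → (¬W → ¬C)) ∧ (¬V ↔ ¬W)) → ((N → ¬(¬V)) → ((N ∧ S) ↔ N)) = True
    ((C ∧ S) → (¬W → ¬C)) ∧ (¬V ↔ ¬W) = False
      (C ∧ S) → (¬W → ¬C) = True
        C ∧ S = False
        ¬W → ¬C = False
          ¬W = True
          ¬C = False
      ¬V ↔ ¬W = False
        ¬V = False
        ¬W = True
    (N → ¬(¬V)) → ((N ∧ S) ↔ N) = False
      N → ¬(¬V) = True
        ¬(¬V) = True
          ¬V = False
      (N ∧ S) ↔ N = False
        N ∧ S = False
Both conjuncts True, so the formula holds.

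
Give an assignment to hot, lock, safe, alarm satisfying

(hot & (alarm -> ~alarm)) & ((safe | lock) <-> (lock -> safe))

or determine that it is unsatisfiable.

hot=T, lock=F, safe=T, alarm=F

  hot & (alarm -> ~alarm) = True
    alarm -> ~alarm = True
      ~alarm = True
  (safe | lock) <-> (lock -> safe) = True
    safe | lock = True
    lock -> safe = True
Both conjuncts True, so the formula holds.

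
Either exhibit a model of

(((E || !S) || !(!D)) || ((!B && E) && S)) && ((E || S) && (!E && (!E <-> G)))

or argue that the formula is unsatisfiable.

D=T, S=T, E=F, B=F, G=T

  ((E || !S) || !(!D)) || ((!B && E) && S) = True
    (E || !S) || !(!D) = True
      E || !S = False
        !S = False
      !(!D) = True
        !D = False
    (!B && E) && S = False
      !B && E = False
        !B = True
  (E || S) && (!E && (!E <-> G)) = True
    E || S = True
    !E && (!E <-> G) = True
      !E = True
      !E <-> G = True
        !E = True
Both conjuncts True, so the formula holds.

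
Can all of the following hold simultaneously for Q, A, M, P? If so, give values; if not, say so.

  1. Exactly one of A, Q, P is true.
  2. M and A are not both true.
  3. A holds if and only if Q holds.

Q: False, A: False, M: False, P: True

  (1) {A, Q, P}: 1 true — exactly one ✓
  (2) M=F, A=F — not both ✓
  (3) A=F, Q=F — same ✓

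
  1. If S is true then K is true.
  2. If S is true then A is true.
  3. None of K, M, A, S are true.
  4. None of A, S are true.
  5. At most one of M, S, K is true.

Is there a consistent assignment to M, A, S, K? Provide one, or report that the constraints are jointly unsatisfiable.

M = False; A = False; S = False; K = False

  (1) S=F ⇒ K: vacuous ✓
  (2) S=F ⇒ A: vacuous ✓
  (3) {K, M, A, S}: 0 true — none ✓
  (4) {A, S}: 0 true — none ✓
  (5) {M, S, K}: 0 true — at most one ✓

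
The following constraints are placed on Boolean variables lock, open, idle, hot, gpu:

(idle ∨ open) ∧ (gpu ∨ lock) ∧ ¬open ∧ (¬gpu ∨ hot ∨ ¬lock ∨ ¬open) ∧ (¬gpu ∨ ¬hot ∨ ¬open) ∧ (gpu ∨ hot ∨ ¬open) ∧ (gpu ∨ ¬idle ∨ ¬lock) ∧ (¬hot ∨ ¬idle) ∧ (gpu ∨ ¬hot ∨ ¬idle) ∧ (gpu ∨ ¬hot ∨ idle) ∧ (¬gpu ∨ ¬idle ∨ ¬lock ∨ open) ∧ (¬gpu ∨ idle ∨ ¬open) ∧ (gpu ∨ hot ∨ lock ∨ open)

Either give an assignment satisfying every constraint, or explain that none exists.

Unit clause (¬open) forces open = False.
In (idle ∨ open) only idle is left, so idle = True.
In (¬hot ∨ ¬idle) only ¬hot is left, so hot = False.
Try lock = True:
  (gpu ∨ ¬idle ∨ ¬lock) forces gpu = True.
  clause (¬gpu ∨ ¬idle ∨ ¬lock ∨ open) is falsified — backtrack.
So lock = False.
  then (gpu ∨ lock) forces gpu = True.
All clauses satisfied.

lock: False, open: False, idle: True, hot: False, gpu: True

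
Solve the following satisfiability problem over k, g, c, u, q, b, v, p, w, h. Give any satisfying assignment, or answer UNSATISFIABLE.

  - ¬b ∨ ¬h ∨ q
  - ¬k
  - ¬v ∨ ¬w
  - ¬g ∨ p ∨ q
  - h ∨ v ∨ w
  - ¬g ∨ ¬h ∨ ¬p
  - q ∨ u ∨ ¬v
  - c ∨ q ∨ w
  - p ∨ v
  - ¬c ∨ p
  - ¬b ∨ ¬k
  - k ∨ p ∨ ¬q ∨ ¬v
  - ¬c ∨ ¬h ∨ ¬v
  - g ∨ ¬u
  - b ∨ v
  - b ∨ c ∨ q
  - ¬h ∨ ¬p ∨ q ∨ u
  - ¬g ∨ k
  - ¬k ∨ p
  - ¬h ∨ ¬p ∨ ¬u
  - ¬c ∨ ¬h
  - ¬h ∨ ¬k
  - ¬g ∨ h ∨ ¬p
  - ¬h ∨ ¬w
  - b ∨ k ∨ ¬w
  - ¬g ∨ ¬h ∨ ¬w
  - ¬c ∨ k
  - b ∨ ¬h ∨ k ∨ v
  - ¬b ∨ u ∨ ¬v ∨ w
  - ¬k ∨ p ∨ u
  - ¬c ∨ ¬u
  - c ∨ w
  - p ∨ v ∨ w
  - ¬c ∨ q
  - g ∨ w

k: False, g: False, c: False, u: False, q: True, b: True, v: False, p: True, w: True, h: False

Unit clause (¬k) forces k = False.
In (¬g ∨ k) only ¬g is left, so g = False.
In (¬c ∨ k) only ¬c is left, so c = False.
In (c ∨ w) only w is left, so w = True.
In (¬v ∨ ¬w) only ¬v is left, so v = False.
In (p ∨ v) only p is left, so p = True.
In (g ∨ ¬u) only ¬u is left, so u = False.
In (b ∨ v) only b is left, so b = True.
In (¬h ∨ ¬w) only ¬h is left, so h = False.
Set q = True.
All clauses satisfied.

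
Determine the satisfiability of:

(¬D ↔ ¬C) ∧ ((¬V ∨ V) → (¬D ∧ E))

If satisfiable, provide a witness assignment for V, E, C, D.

V: True, E: True, C: False, D: False

  ¬D ↔ ¬C = True
    ¬D = True
    ¬C = True
  (¬V ∨ V) → (¬D ∧ E) = True
    ¬V ∨ V = True
      ¬V = False
    ¬D ∧ E = True
      ¬D = True
Both conjuncts True, so the formula holds.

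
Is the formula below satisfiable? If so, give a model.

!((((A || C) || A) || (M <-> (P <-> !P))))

A = False; C = False; M = True; P = False

  !((((A || C) || A) || (M <-> (P <-> !P)))) = True
    ((A || C) || A) || (M <-> (P <-> !P)) = False
      (A || C) || A = False
        A || C = False
      M <-> (P <-> !P) = False
        P <-> !P = False
          !P = True
The formula evaluates to True.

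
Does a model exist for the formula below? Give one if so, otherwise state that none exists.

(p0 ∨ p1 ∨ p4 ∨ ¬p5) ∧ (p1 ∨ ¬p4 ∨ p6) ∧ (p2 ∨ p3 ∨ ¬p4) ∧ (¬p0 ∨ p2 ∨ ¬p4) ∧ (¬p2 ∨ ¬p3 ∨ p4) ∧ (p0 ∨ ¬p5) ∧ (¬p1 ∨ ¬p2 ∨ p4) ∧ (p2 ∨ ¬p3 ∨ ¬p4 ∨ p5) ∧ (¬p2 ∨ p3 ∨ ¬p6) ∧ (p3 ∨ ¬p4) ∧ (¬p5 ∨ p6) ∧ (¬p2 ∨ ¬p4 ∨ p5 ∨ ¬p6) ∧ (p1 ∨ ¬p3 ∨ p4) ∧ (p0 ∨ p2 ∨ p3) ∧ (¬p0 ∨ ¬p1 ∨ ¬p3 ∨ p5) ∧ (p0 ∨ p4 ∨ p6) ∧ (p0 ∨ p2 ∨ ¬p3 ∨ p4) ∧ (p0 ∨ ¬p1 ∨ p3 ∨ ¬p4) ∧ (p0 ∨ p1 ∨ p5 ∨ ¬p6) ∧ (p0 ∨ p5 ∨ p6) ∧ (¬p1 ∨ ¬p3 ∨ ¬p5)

Set p0 = True.
Set p1 = True.
Try p2 = True:
  (¬p1 ∨ ¬p2 ∨ p4) forces p4 = True.
  (p3 ∨ ¬p4) forces p3 = True.
  (¬p0 ∨ ¬p1 ∨ ¬p3 ∨ p5) forces p5 = True.
  clause (¬p1 ∨ ¬p3 ∨ ¬p5) is falsified — backtrack.
So p2 = False.
  then (¬p0 ∨ p2 ∨ ¬p4) forces p4 = False.
Set p3 = False.
Set p5 = True.
  then (¬p5 ∨ p6) forces p6 = True.
All clauses satisfied.

p0=T, p1=T, p2=F, p3=F, p4=F, p5=T, p6=T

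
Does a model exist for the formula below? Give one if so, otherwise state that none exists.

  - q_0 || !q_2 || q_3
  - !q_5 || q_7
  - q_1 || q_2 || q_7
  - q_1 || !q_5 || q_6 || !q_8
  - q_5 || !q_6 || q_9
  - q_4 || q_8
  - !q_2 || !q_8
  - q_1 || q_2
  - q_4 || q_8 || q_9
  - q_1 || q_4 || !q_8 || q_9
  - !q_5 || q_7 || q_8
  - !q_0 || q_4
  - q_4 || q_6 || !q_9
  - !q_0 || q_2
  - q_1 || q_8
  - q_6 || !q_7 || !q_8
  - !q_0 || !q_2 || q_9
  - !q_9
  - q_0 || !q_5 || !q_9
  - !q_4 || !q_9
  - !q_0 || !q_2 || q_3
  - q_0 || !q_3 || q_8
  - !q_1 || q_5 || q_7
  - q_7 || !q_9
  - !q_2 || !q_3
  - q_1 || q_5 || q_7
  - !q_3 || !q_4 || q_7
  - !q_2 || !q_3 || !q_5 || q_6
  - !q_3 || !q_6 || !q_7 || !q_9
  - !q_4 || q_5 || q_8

Unit clause (!q_9) forces q_9 = False.
Try q_0 = True:
  (!q_0 || q_4) forces q_4 = True.
  (!q_0 || q_2) forces q_2 = True.
  clause (!q_0 || !q_2 || q_9) is falsified — backtrack.
So q_0 = False.
Set q_1 = True.
Try q_2 = True:
  (q_0 || !q_2 || q_3) forces q_3 = True.
  clause (!q_2 || !q_3) is falsified — backtrack.
So q_2 = False.
Set q_3 = False.
Set q_4 = True.
Try q_5 = False:
  (q_5 || !q_6 || q_9) forces q_6 = False.
  (!q_1 || q_5 || q_7) forces q_7 = True.
  (q_6 || !q_7 || !q_8) forces q_8 = False.
  clause (!q_4 || q_5 || q_8) is falsified — backtrack.
So q_5 = True.
  then (!q_5 || q_7) forces q_7 = True.
Set q_6 = True.
Set q_8 = True.
All clauses satisfied.

q_0 = False, q_1 = True, q_2 = False, q_3 = False, q_4 = True, q_5 = True, q_6 = True, q_7 = True, q_8 = True, q_9 = False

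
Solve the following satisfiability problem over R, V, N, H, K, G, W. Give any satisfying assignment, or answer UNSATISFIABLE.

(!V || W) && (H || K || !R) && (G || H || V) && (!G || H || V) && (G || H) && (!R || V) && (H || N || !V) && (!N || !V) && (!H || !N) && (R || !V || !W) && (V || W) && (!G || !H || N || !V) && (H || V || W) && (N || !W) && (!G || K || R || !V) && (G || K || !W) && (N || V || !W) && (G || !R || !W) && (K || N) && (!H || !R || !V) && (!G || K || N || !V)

Unsatisfiable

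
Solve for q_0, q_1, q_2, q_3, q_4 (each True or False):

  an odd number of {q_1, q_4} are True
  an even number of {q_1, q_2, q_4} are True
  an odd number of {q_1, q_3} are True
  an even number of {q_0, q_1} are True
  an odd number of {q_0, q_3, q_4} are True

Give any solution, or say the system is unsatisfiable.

q_0 = True, q_1 = True, q_2 = True, q_3 = False, q_4 = False

{q_1, q_4}: 1 true → odd ✓
{q_1, q_2, q_4}: 2 true → even ✓
{q_1, q_3}: 1 true → odd ✓
{q_0, q_1}: 2 true → even ✓
{q_0, q_3, q_4}: 1 true → odd ✓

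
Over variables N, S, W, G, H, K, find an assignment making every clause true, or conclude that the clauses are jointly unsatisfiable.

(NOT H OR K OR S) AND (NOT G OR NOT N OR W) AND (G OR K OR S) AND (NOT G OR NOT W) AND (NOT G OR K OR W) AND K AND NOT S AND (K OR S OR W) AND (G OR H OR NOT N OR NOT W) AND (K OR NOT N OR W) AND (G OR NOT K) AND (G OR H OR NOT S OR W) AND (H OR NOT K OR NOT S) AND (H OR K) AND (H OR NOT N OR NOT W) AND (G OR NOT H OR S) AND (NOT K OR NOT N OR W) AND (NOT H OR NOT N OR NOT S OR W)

Unit clause (K) forces K = True.
Unit clause (NOT S) forces S = False.
In (G OR NOT K) only G is left, so G = True.
In (NOT G OR NOT W) only NOT W is left, so W = False.
In (NOT K OR NOT N OR W) only NOT N is left, so N = False.
Set H = False.
All clauses satisfied.

N = False; S = False; W = False; G = True; H = False; K = True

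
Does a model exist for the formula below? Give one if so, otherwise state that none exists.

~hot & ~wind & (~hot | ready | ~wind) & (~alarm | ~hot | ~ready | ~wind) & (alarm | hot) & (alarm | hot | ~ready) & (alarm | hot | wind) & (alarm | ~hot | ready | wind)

Unit clause (~hot) forces hot = False.
Unit clause (~wind) forces wind = False.
In (alarm | hot) only alarm is left, so alarm = True.
Set ready = True.
Check each clause:
  (~hot): ~hot holds.
  (~wind): ~wind holds.
  (~hot | ready | ~wind): ~hot holds.
  (~alarm | ~hot | ~ready | ~wind): ~hot holds.
  (alarm | hot): alarm holds.
  (alarm | hot | ~ready): alarm holds.
  (alarm | hot | wind): alarm holds.
  (alarm | ~hot | ready | wind): alarm holds.
All clauses satisfied.

wind = False, hot = False, ready = True, alarm = True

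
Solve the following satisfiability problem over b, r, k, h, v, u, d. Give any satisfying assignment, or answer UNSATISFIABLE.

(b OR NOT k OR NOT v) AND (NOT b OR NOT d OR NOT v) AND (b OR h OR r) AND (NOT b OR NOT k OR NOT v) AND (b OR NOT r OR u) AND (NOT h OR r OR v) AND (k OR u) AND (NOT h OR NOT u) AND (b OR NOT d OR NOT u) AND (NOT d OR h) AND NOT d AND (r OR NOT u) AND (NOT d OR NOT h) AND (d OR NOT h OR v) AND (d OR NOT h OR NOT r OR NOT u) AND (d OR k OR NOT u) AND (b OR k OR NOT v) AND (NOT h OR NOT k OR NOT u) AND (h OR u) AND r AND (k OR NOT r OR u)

Unit clause (NOT d) forces d = False.
Unit clause (r) forces r = True.
Set b = False.
  then (b OR NOT r OR u) forces u = True.
  then (NOT h OR NOT u) forces h = False.
  then (d OR k OR NOT u) forces k = True.
  then (b OR NOT k OR NOT v) forces v = False.
All clauses satisfied.

b = False, r = True, k = True, h = False, v = False, u = True, d = False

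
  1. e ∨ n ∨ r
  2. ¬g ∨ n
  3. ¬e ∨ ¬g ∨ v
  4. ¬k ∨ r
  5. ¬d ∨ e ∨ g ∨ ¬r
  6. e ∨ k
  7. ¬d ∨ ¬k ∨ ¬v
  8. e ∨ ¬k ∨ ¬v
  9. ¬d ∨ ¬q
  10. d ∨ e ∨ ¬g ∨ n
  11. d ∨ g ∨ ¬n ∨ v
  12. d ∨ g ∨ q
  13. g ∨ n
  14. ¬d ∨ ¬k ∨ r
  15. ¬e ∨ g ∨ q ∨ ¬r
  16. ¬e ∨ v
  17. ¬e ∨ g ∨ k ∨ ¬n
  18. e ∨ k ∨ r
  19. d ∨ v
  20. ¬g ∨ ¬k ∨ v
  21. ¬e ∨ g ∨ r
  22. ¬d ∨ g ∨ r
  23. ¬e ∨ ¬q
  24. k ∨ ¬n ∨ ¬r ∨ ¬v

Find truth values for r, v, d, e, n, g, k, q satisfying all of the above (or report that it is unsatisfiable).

r = False; v = True; d = True; e = True; n = True; g = True; k = False; q = False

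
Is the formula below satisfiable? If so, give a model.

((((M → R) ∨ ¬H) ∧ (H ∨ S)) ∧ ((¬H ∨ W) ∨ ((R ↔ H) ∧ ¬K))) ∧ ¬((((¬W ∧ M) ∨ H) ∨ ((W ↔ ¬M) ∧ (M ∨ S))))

W = True; R = True; K = False; M = True; S = True; H = False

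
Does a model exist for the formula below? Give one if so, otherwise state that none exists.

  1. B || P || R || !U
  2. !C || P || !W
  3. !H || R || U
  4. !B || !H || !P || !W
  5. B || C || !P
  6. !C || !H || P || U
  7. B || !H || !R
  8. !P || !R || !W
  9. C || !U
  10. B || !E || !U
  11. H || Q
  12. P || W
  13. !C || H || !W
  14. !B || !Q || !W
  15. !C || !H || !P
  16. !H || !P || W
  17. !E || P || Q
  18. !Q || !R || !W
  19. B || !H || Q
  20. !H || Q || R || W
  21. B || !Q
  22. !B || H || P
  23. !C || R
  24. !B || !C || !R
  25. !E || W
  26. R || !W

Set H = False.
  then (H || Q) forces Q = True.
  then (B || !Q) forces B = True.
  then (!B || H || P) forces P = True.
  then (!B || !Q || !W) forces W = False.
  then (!E || W) forces E = False.
Set R = True.
  then (!B || !C || !R) forces C = False.
  then (C || !U) forces U = False.
All clauses satisfied.

H = False; Q = True; R = True; U = False; E = False; P = True; B = True; W = False; C = False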